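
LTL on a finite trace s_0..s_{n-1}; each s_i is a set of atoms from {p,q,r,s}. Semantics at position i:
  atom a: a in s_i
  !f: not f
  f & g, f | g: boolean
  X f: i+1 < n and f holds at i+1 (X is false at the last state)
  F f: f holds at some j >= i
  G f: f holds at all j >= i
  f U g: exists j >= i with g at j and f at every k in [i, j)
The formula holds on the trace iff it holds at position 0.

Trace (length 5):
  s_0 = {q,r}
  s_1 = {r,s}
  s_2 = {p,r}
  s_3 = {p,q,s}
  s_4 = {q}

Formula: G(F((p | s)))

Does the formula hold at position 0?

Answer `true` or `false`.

Answer: false

Derivation:
s_0={q,r}: G(F((p | s)))=False F((p | s))=True (p | s)=False p=False s=False
s_1={r,s}: G(F((p | s)))=False F((p | s))=True (p | s)=True p=False s=True
s_2={p,r}: G(F((p | s)))=False F((p | s))=True (p | s)=True p=True s=False
s_3={p,q,s}: G(F((p | s)))=False F((p | s))=True (p | s)=True p=True s=True
s_4={q}: G(F((p | s)))=False F((p | s))=False (p | s)=False p=False s=False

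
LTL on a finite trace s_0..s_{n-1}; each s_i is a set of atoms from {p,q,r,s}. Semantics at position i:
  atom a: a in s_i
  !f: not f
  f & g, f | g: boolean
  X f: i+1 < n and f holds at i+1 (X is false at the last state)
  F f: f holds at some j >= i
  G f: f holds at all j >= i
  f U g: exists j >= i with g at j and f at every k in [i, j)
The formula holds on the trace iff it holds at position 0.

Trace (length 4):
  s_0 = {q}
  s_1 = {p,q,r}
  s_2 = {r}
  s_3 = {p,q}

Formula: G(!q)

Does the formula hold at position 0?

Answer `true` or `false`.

Answer: false

Derivation:
s_0={q}: G(!q)=False !q=False q=True
s_1={p,q,r}: G(!q)=False !q=False q=True
s_2={r}: G(!q)=False !q=True q=False
s_3={p,q}: G(!q)=False !q=False q=True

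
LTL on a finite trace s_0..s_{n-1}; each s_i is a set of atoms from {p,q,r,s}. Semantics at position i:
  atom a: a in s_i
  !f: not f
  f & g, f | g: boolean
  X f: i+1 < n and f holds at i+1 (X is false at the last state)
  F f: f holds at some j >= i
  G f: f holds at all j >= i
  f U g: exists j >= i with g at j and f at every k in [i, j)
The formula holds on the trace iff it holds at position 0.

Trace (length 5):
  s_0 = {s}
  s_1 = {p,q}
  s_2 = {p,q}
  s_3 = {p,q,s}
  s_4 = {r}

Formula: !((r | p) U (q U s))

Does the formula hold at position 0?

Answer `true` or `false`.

s_0={s}: !((r | p) U (q U s))=False ((r | p) U (q U s))=True (r | p)=False r=False p=False (q U s)=True q=False s=True
s_1={p,q}: !((r | p) U (q U s))=False ((r | p) U (q U s))=True (r | p)=True r=False p=True (q U s)=True q=True s=False
s_2={p,q}: !((r | p) U (q U s))=False ((r | p) U (q U s))=True (r | p)=True r=False p=True (q U s)=True q=True s=False
s_3={p,q,s}: !((r | p) U (q U s))=False ((r | p) U (q U s))=True (r | p)=True r=False p=True (q U s)=True q=True s=True
s_4={r}: !((r | p) U (q U s))=True ((r | p) U (q U s))=False (r | p)=True r=True p=False (q U s)=False q=False s=False

Answer: false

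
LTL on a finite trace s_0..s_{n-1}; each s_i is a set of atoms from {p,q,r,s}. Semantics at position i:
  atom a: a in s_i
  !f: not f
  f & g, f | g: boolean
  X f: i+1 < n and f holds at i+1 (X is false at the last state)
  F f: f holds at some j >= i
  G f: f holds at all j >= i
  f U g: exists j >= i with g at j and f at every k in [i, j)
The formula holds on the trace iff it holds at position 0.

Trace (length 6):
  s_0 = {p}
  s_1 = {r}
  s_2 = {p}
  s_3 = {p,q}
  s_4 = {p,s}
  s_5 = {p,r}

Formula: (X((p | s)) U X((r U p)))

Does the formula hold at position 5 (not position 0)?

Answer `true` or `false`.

s_0={p}: (X((p | s)) U X((r U p)))=True X((p | s))=False (p | s)=True p=True s=False X((r U p))=True (r U p)=True r=False
s_1={r}: (X((p | s)) U X((r U p)))=True X((p | s))=True (p | s)=False p=False s=False X((r U p))=True (r U p)=True r=True
s_2={p}: (X((p | s)) U X((r U p)))=True X((p | s))=True (p | s)=True p=True s=False X((r U p))=True (r U p)=True r=False
s_3={p,q}: (X((p | s)) U X((r U p)))=True X((p | s))=True (p | s)=True p=True s=False X((r U p))=True (r U p)=True r=False
s_4={p,s}: (X((p | s)) U X((r U p)))=True X((p | s))=True (p | s)=True p=True s=True X((r U p))=True (r U p)=True r=False
s_5={p,r}: (X((p | s)) U X((r U p)))=False X((p | s))=False (p | s)=True p=True s=False X((r U p))=False (r U p)=True r=True
Evaluating at position 5: result = False

Answer: false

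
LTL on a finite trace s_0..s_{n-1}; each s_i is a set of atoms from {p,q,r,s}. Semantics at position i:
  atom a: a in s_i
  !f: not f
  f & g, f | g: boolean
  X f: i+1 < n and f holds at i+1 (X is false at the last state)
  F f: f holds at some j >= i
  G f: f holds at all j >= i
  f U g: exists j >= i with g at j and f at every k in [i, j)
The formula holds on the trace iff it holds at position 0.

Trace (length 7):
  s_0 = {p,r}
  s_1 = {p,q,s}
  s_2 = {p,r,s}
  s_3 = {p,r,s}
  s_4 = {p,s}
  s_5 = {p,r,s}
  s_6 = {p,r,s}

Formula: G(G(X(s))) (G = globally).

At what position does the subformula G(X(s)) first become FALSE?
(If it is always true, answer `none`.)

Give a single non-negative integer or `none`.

s_0={p,r}: G(X(s))=False X(s)=True s=False
s_1={p,q,s}: G(X(s))=False X(s)=True s=True
s_2={p,r,s}: G(X(s))=False X(s)=True s=True
s_3={p,r,s}: G(X(s))=False X(s)=True s=True
s_4={p,s}: G(X(s))=False X(s)=True s=True
s_5={p,r,s}: G(X(s))=False X(s)=True s=True
s_6={p,r,s}: G(X(s))=False X(s)=False s=True
G(G(X(s))) holds globally = False
First violation at position 0.

Answer: 0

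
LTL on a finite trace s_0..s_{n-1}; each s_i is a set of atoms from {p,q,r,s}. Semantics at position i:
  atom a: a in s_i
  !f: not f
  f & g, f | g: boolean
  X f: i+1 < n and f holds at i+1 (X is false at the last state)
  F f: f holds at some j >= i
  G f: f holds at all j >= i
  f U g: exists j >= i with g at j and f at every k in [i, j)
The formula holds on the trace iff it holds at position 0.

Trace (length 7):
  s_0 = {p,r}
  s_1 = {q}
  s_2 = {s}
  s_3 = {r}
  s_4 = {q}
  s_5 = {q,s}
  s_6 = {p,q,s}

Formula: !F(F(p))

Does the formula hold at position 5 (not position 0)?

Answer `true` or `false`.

s_0={p,r}: !F(F(p))=False F(F(p))=True F(p)=True p=True
s_1={q}: !F(F(p))=False F(F(p))=True F(p)=True p=False
s_2={s}: !F(F(p))=False F(F(p))=True F(p)=True p=False
s_3={r}: !F(F(p))=False F(F(p))=True F(p)=True p=False
s_4={q}: !F(F(p))=False F(F(p))=True F(p)=True p=False
s_5={q,s}: !F(F(p))=False F(F(p))=True F(p)=True p=False
s_6={p,q,s}: !F(F(p))=False F(F(p))=True F(p)=True p=True
Evaluating at position 5: result = False

Answer: false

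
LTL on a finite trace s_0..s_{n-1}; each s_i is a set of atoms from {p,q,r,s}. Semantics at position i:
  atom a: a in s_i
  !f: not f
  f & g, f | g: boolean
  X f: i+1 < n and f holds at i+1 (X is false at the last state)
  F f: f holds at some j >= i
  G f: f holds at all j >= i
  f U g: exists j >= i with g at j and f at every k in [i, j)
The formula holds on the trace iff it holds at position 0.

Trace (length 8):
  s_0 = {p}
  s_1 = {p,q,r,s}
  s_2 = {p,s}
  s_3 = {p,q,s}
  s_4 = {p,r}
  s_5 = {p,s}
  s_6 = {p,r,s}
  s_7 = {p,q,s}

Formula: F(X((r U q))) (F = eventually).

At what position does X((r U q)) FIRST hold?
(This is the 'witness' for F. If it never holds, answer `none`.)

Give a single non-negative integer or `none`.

Answer: 0

Derivation:
s_0={p}: X((r U q))=True (r U q)=False r=False q=False
s_1={p,q,r,s}: X((r U q))=False (r U q)=True r=True q=True
s_2={p,s}: X((r U q))=True (r U q)=False r=False q=False
s_3={p,q,s}: X((r U q))=False (r U q)=True r=False q=True
s_4={p,r}: X((r U q))=False (r U q)=False r=True q=False
s_5={p,s}: X((r U q))=True (r U q)=False r=False q=False
s_6={p,r,s}: X((r U q))=True (r U q)=True r=True q=False
s_7={p,q,s}: X((r U q))=False (r U q)=True r=False q=True
F(X((r U q))) holds; first witness at position 0.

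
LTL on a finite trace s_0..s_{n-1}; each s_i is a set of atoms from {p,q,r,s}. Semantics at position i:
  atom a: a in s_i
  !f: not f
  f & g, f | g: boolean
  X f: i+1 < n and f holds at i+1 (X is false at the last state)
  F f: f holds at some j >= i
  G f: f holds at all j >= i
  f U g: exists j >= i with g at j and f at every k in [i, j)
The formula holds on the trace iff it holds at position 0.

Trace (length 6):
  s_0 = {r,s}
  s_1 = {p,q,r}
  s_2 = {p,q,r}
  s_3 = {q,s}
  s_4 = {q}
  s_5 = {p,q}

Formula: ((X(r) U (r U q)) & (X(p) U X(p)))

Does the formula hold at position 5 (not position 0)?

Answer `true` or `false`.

s_0={r,s}: ((X(r) U (r U q)) & (X(p) U X(p)))=True (X(r) U (r U q))=True X(r)=True r=True (r U q)=True q=False (X(p) U X(p))=True X(p)=True p=False
s_1={p,q,r}: ((X(r) U (r U q)) & (X(p) U X(p)))=True (X(r) U (r U q))=True X(r)=True r=True (r U q)=True q=True (X(p) U X(p))=True X(p)=True p=True
s_2={p,q,r}: ((X(r) U (r U q)) & (X(p) U X(p)))=False (X(r) U (r U q))=True X(r)=False r=True (r U q)=True q=True (X(p) U X(p))=False X(p)=False p=True
s_3={q,s}: ((X(r) U (r U q)) & (X(p) U X(p)))=False (X(r) U (r U q))=True X(r)=False r=False (r U q)=True q=True (X(p) U X(p))=False X(p)=False p=False
s_4={q}: ((X(r) U (r U q)) & (X(p) U X(p)))=True (X(r) U (r U q))=True X(r)=False r=False (r U q)=True q=True (X(p) U X(p))=True X(p)=True p=False
s_5={p,q}: ((X(r) U (r U q)) & (X(p) U X(p)))=False (X(r) U (r U q))=True X(r)=False r=False (r U q)=True q=True (X(p) U X(p))=False X(p)=False p=True
Evaluating at position 5: result = False

Answer: false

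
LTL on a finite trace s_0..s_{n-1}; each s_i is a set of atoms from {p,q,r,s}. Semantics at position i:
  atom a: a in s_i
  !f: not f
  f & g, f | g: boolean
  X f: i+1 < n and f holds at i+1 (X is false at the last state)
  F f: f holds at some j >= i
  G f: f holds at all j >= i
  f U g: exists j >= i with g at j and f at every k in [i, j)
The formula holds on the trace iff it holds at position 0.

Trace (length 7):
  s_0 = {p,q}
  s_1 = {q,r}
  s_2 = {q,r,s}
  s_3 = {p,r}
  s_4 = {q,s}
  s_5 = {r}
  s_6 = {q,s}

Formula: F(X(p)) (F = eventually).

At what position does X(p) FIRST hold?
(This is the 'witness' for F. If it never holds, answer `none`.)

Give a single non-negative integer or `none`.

Answer: 2

Derivation:
s_0={p,q}: X(p)=False p=True
s_1={q,r}: X(p)=False p=False
s_2={q,r,s}: X(p)=True p=False
s_3={p,r}: X(p)=False p=True
s_4={q,s}: X(p)=False p=False
s_5={r}: X(p)=False p=False
s_6={q,s}: X(p)=False p=False
F(X(p)) holds; first witness at position 2.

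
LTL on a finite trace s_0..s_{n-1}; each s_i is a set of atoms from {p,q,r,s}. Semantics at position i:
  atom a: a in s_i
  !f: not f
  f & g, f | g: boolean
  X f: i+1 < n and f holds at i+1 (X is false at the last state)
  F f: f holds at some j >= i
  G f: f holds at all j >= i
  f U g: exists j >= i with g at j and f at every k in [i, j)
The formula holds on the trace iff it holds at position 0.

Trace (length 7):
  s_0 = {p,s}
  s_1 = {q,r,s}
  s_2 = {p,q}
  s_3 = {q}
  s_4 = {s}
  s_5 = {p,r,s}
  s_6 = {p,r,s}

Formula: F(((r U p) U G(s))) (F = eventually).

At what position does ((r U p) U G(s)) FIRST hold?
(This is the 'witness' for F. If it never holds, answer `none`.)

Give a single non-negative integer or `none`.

Answer: 4

Derivation:
s_0={p,s}: ((r U p) U G(s))=False (r U p)=True r=False p=True G(s)=False s=True
s_1={q,r,s}: ((r U p) U G(s))=False (r U p)=True r=True p=False G(s)=False s=True
s_2={p,q}: ((r U p) U G(s))=False (r U p)=True r=False p=True G(s)=False s=False
s_3={q}: ((r U p) U G(s))=False (r U p)=False r=False p=False G(s)=False s=False
s_4={s}: ((r U p) U G(s))=True (r U p)=False r=False p=False G(s)=True s=True
s_5={p,r,s}: ((r U p) U G(s))=True (r U p)=True r=True p=True G(s)=True s=True
s_6={p,r,s}: ((r U p) U G(s))=True (r U p)=True r=True p=True G(s)=True s=True
F(((r U p) U G(s))) holds; first witness at position 4.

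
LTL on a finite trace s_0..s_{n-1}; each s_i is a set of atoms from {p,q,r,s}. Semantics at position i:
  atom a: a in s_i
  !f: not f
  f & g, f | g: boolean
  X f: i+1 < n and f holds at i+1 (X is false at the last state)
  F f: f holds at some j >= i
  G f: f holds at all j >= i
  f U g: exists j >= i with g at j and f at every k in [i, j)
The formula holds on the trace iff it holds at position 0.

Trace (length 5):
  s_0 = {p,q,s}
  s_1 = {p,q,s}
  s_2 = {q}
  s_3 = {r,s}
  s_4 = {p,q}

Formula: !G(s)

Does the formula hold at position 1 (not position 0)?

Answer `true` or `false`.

s_0={p,q,s}: !G(s)=True G(s)=False s=True
s_1={p,q,s}: !G(s)=True G(s)=False s=True
s_2={q}: !G(s)=True G(s)=False s=False
s_3={r,s}: !G(s)=True G(s)=False s=True
s_4={p,q}: !G(s)=True G(s)=False s=False
Evaluating at position 1: result = True

Answer: true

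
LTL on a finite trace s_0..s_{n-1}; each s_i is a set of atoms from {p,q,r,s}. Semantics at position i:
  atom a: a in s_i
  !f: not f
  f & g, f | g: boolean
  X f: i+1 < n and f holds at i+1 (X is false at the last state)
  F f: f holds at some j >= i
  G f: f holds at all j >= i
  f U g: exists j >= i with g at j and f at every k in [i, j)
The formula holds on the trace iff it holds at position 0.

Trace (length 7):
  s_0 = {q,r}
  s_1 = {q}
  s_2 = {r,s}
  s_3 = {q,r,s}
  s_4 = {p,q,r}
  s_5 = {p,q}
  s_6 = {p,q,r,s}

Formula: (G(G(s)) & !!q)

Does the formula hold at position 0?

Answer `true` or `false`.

s_0={q,r}: (G(G(s)) & !!q)=False G(G(s))=False G(s)=False s=False !!q=True !q=False q=True
s_1={q}: (G(G(s)) & !!q)=False G(G(s))=False G(s)=False s=False !!q=True !q=False q=True
s_2={r,s}: (G(G(s)) & !!q)=False G(G(s))=False G(s)=False s=True !!q=False !q=True q=False
s_3={q,r,s}: (G(G(s)) & !!q)=False G(G(s))=False G(s)=False s=True !!q=True !q=False q=True
s_4={p,q,r}: (G(G(s)) & !!q)=False G(G(s))=False G(s)=False s=False !!q=True !q=False q=True
s_5={p,q}: (G(G(s)) & !!q)=False G(G(s))=False G(s)=False s=False !!q=True !q=False q=True
s_6={p,q,r,s}: (G(G(s)) & !!q)=True G(G(s))=True G(s)=True s=True !!q=True !q=False q=True

Answer: false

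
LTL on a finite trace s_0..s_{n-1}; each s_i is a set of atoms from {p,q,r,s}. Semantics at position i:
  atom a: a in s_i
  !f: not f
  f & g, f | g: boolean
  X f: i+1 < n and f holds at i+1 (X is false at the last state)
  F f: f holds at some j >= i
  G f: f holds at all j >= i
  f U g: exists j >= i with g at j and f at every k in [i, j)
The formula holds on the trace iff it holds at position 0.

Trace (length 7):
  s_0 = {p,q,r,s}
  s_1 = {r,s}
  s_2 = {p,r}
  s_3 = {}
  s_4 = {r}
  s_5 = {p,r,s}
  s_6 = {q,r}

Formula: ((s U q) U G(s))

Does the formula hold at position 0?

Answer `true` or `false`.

s_0={p,q,r,s}: ((s U q) U G(s))=False (s U q)=True s=True q=True G(s)=False
s_1={r,s}: ((s U q) U G(s))=False (s U q)=False s=True q=False G(s)=False
s_2={p,r}: ((s U q) U G(s))=False (s U q)=False s=False q=False G(s)=False
s_3={}: ((s U q) U G(s))=False (s U q)=False s=False q=False G(s)=False
s_4={r}: ((s U q) U G(s))=False (s U q)=False s=False q=False G(s)=False
s_5={p,r,s}: ((s U q) U G(s))=False (s U q)=True s=True q=False G(s)=False
s_6={q,r}: ((s U q) U G(s))=False (s U q)=True s=False q=True G(s)=False

Answer: false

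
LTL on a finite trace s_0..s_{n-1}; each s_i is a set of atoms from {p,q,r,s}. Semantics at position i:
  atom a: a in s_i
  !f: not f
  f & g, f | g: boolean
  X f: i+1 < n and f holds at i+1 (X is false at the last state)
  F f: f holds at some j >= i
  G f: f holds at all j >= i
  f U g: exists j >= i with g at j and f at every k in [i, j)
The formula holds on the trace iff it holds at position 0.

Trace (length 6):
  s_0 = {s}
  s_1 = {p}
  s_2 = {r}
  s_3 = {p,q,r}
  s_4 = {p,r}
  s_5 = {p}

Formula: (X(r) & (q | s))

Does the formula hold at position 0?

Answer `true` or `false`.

Answer: false

Derivation:
s_0={s}: (X(r) & (q | s))=False X(r)=False r=False (q | s)=True q=False s=True
s_1={p}: (X(r) & (q | s))=False X(r)=True r=False (q | s)=False q=False s=False
s_2={r}: (X(r) & (q | s))=False X(r)=True r=True (q | s)=False q=False s=False
s_3={p,q,r}: (X(r) & (q | s))=True X(r)=True r=True (q | s)=True q=True s=False
s_4={p,r}: (X(r) & (q | s))=False X(r)=False r=True (q | s)=False q=False s=False
s_5={p}: (X(r) & (q | s))=False X(r)=False r=False (q | s)=False q=False s=False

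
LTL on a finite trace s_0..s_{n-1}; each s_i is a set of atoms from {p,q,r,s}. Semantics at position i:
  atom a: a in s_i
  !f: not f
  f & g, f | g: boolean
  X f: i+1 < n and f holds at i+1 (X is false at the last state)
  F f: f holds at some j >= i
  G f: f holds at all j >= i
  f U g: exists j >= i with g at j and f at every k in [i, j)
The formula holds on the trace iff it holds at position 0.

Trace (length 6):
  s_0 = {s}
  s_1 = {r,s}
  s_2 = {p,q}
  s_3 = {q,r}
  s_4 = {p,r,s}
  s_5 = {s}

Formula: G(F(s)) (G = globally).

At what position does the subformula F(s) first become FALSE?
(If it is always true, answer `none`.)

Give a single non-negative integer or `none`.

Answer: none

Derivation:
s_0={s}: F(s)=True s=True
s_1={r,s}: F(s)=True s=True
s_2={p,q}: F(s)=True s=False
s_3={q,r}: F(s)=True s=False
s_4={p,r,s}: F(s)=True s=True
s_5={s}: F(s)=True s=True
G(F(s)) holds globally = True
No violation — formula holds at every position.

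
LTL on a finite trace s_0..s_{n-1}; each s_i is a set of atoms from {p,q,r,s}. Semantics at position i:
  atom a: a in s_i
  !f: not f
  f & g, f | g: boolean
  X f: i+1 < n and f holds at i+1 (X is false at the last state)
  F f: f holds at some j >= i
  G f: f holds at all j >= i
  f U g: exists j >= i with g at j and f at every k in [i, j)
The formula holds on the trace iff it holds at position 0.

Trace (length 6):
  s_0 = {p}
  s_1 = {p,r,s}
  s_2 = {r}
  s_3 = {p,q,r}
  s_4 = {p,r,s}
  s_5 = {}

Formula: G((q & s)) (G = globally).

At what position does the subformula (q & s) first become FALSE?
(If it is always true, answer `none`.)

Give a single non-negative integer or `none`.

s_0={p}: (q & s)=False q=False s=False
s_1={p,r,s}: (q & s)=False q=False s=True
s_2={r}: (q & s)=False q=False s=False
s_3={p,q,r}: (q & s)=False q=True s=False
s_4={p,r,s}: (q & s)=False q=False s=True
s_5={}: (q & s)=False q=False s=False
G((q & s)) holds globally = False
First violation at position 0.

Answer: 0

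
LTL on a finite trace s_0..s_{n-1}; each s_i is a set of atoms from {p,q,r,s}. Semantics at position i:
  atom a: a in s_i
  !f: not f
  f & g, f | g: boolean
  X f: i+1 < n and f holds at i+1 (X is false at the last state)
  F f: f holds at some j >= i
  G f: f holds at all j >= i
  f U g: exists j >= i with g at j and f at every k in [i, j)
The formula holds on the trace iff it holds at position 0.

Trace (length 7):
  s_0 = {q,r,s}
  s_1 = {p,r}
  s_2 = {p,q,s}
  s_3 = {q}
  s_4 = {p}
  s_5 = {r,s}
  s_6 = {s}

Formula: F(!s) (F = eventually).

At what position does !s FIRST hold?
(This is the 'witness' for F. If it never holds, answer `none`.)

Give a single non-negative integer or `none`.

s_0={q,r,s}: !s=False s=True
s_1={p,r}: !s=True s=False
s_2={p,q,s}: !s=False s=True
s_3={q}: !s=True s=False
s_4={p}: !s=True s=False
s_5={r,s}: !s=False s=True
s_6={s}: !s=False s=True
F(!s) holds; first witness at position 1.

Answer: 1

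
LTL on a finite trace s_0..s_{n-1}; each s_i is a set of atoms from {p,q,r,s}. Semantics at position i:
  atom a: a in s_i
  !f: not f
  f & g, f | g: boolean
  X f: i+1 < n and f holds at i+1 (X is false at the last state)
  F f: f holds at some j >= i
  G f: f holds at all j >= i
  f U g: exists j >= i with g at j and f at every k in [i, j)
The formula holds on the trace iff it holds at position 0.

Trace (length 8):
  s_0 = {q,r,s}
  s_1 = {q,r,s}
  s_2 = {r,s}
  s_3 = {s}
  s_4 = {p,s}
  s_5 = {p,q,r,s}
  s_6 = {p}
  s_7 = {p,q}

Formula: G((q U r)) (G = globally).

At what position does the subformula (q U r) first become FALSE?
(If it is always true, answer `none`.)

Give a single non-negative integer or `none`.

Answer: 3

Derivation:
s_0={q,r,s}: (q U r)=True q=True r=True
s_1={q,r,s}: (q U r)=True q=True r=True
s_2={r,s}: (q U r)=True q=False r=True
s_3={s}: (q U r)=False q=False r=False
s_4={p,s}: (q U r)=False q=False r=False
s_5={p,q,r,s}: (q U r)=True q=True r=True
s_6={p}: (q U r)=False q=False r=False
s_7={p,q}: (q U r)=False q=True r=False
G((q U r)) holds globally = False
First violation at position 3.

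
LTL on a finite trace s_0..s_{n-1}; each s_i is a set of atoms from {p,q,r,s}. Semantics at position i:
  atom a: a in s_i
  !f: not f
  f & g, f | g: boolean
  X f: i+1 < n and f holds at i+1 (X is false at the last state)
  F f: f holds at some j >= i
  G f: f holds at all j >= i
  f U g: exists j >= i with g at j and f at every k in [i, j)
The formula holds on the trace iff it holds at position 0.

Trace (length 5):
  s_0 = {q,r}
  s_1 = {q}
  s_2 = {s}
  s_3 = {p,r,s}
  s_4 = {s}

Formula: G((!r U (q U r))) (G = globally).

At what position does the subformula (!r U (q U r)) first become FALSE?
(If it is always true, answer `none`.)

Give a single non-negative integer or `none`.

s_0={q,r}: (!r U (q U r))=True !r=False r=True (q U r)=True q=True
s_1={q}: (!r U (q U r))=True !r=True r=False (q U r)=False q=True
s_2={s}: (!r U (q U r))=True !r=True r=False (q U r)=False q=False
s_3={p,r,s}: (!r U (q U r))=True !r=False r=True (q U r)=True q=False
s_4={s}: (!r U (q U r))=False !r=True r=False (q U r)=False q=False
G((!r U (q U r))) holds globally = False
First violation at position 4.

Answer: 4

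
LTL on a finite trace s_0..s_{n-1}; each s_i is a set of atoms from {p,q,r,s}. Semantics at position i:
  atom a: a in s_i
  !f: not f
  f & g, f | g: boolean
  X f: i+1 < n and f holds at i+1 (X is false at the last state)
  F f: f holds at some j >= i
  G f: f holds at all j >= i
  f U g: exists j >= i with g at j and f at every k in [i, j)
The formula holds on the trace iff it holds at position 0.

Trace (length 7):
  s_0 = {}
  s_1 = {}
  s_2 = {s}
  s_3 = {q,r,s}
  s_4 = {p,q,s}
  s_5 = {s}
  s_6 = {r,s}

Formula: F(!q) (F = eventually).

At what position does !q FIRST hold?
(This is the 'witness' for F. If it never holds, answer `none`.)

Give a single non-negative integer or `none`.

s_0={}: !q=True q=False
s_1={}: !q=True q=False
s_2={s}: !q=True q=False
s_3={q,r,s}: !q=False q=True
s_4={p,q,s}: !q=False q=True
s_5={s}: !q=True q=False
s_6={r,s}: !q=True q=False
F(!q) holds; first witness at position 0.

Answer: 0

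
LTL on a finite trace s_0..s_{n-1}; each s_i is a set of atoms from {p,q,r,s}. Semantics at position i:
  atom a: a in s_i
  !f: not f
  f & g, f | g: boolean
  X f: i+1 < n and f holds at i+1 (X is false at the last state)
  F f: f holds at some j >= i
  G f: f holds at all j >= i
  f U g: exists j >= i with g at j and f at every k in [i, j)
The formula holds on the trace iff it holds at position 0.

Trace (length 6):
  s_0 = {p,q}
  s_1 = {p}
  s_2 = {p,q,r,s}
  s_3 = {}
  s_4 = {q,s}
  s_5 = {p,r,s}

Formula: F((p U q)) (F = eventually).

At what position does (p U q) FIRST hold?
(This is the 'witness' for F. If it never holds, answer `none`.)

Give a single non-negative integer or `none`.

Answer: 0

Derivation:
s_0={p,q}: (p U q)=True p=True q=True
s_1={p}: (p U q)=True p=True q=False
s_2={p,q,r,s}: (p U q)=True p=True q=True
s_3={}: (p U q)=False p=False q=False
s_4={q,s}: (p U q)=True p=False q=True
s_5={p,r,s}: (p U q)=False p=True q=False
F((p U q)) holds; first witness at position 0.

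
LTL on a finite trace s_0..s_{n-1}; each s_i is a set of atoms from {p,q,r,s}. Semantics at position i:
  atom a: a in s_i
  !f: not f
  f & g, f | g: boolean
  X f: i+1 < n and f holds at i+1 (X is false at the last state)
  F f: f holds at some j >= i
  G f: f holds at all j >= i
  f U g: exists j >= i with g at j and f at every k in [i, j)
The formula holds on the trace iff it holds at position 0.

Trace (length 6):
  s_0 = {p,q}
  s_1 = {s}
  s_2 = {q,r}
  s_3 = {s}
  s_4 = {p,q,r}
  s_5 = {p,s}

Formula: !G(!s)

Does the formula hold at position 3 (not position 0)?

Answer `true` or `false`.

Answer: true

Derivation:
s_0={p,q}: !G(!s)=True G(!s)=False !s=True s=False
s_1={s}: !G(!s)=True G(!s)=False !s=False s=True
s_2={q,r}: !G(!s)=True G(!s)=False !s=True s=False
s_3={s}: !G(!s)=True G(!s)=False !s=False s=True
s_4={p,q,r}: !G(!s)=True G(!s)=False !s=True s=False
s_5={p,s}: !G(!s)=True G(!s)=False !s=False s=True
Evaluating at position 3: result = True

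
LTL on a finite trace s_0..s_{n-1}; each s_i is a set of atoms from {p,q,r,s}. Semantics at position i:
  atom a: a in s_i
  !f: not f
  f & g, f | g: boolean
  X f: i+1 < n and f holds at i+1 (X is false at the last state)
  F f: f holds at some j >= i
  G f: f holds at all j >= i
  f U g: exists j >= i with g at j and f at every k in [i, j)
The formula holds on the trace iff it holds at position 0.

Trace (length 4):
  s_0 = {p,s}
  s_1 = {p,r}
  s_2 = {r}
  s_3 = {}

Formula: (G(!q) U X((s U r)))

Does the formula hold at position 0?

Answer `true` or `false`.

Answer: true

Derivation:
s_0={p,s}: (G(!q) U X((s U r)))=True G(!q)=True !q=True q=False X((s U r))=True (s U r)=True s=True r=False
s_1={p,r}: (G(!q) U X((s U r)))=True G(!q)=True !q=True q=False X((s U r))=True (s U r)=True s=False r=True
s_2={r}: (G(!q) U X((s U r)))=False G(!q)=True !q=True q=False X((s U r))=False (s U r)=True s=False r=True
s_3={}: (G(!q) U X((s U r)))=False G(!q)=True !q=True q=False X((s U r))=False (s U r)=False s=False r=False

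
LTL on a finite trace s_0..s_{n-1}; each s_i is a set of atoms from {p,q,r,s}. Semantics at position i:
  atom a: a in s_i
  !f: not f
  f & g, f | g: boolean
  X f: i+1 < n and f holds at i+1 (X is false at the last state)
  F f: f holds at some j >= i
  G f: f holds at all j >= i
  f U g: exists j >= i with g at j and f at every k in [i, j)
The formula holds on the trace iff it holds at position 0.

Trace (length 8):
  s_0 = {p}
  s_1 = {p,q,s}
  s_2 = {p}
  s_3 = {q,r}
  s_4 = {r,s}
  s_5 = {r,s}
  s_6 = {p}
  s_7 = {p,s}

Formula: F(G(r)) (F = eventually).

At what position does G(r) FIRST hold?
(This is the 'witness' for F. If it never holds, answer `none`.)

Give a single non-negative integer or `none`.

s_0={p}: G(r)=False r=False
s_1={p,q,s}: G(r)=False r=False
s_2={p}: G(r)=False r=False
s_3={q,r}: G(r)=False r=True
s_4={r,s}: G(r)=False r=True
s_5={r,s}: G(r)=False r=True
s_6={p}: G(r)=False r=False
s_7={p,s}: G(r)=False r=False
F(G(r)) does not hold (no witness exists).

Answer: none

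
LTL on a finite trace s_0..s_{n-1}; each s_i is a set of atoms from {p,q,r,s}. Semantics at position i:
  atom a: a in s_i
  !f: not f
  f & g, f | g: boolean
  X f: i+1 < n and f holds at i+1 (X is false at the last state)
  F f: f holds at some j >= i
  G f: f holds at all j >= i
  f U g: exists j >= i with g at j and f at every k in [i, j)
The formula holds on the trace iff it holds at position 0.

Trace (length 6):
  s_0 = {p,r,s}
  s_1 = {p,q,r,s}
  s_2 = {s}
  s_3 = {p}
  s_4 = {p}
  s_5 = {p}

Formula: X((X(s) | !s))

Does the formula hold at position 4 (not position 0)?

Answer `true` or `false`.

Answer: true

Derivation:
s_0={p,r,s}: X((X(s) | !s))=True (X(s) | !s)=True X(s)=True s=True !s=False
s_1={p,q,r,s}: X((X(s) | !s))=False (X(s) | !s)=True X(s)=True s=True !s=False
s_2={s}: X((X(s) | !s))=True (X(s) | !s)=False X(s)=False s=True !s=False
s_3={p}: X((X(s) | !s))=True (X(s) | !s)=True X(s)=False s=False !s=True
s_4={p}: X((X(s) | !s))=True (X(s) | !s)=True X(s)=False s=False !s=True
s_5={p}: X((X(s) | !s))=False (X(s) | !s)=True X(s)=False s=False !s=True
Evaluating at position 4: result = True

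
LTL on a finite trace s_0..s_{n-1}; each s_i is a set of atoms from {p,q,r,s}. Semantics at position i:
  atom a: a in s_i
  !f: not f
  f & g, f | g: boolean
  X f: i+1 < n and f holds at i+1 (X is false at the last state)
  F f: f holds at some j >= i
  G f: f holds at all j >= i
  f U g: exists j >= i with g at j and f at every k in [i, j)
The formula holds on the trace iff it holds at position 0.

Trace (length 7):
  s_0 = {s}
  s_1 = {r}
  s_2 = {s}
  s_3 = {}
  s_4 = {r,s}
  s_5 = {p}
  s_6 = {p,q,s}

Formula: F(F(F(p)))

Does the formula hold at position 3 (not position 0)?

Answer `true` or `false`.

s_0={s}: F(F(F(p)))=True F(F(p))=True F(p)=True p=False
s_1={r}: F(F(F(p)))=True F(F(p))=True F(p)=True p=False
s_2={s}: F(F(F(p)))=True F(F(p))=True F(p)=True p=False
s_3={}: F(F(F(p)))=True F(F(p))=True F(p)=True p=False
s_4={r,s}: F(F(F(p)))=True F(F(p))=True F(p)=True p=False
s_5={p}: F(F(F(p)))=True F(F(p))=True F(p)=True p=True
s_6={p,q,s}: F(F(F(p)))=True F(F(p))=True F(p)=True p=True
Evaluating at position 3: result = True

Answer: true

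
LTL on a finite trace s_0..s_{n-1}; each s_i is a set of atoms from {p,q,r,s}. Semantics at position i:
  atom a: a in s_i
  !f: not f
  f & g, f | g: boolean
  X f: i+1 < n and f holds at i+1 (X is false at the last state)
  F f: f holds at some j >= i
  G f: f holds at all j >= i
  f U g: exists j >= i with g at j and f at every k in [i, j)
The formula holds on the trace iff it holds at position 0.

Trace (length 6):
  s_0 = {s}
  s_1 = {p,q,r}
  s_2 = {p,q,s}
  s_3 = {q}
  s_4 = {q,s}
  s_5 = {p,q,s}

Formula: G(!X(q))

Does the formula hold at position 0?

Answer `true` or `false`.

s_0={s}: G(!X(q))=False !X(q)=False X(q)=True q=False
s_1={p,q,r}: G(!X(q))=False !X(q)=False X(q)=True q=True
s_2={p,q,s}: G(!X(q))=False !X(q)=False X(q)=True q=True
s_3={q}: G(!X(q))=False !X(q)=False X(q)=True q=True
s_4={q,s}: G(!X(q))=False !X(q)=False X(q)=True q=True
s_5={p,q,s}: G(!X(q))=True !X(q)=True X(q)=False q=True

Answer: false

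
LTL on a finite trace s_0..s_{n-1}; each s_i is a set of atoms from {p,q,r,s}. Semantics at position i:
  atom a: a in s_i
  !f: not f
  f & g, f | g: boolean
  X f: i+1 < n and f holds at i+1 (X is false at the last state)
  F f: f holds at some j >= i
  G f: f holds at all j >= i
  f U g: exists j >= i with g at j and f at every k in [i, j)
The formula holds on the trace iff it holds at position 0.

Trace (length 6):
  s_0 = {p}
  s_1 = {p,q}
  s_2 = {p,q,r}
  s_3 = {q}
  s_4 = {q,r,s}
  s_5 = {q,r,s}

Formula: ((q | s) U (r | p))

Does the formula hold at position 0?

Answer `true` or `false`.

s_0={p}: ((q | s) U (r | p))=True (q | s)=False q=False s=False (r | p)=True r=False p=True
s_1={p,q}: ((q | s) U (r | p))=True (q | s)=True q=True s=False (r | p)=True r=False p=True
s_2={p,q,r}: ((q | s) U (r | p))=True (q | s)=True q=True s=False (r | p)=True r=True p=True
s_3={q}: ((q | s) U (r | p))=True (q | s)=True q=True s=False (r | p)=False r=False p=False
s_4={q,r,s}: ((q | s) U (r | p))=True (q | s)=True q=True s=True (r | p)=True r=True p=False
s_5={q,r,s}: ((q | s) U (r | p))=True (q | s)=True q=True s=True (r | p)=True r=True p=False

Answer: true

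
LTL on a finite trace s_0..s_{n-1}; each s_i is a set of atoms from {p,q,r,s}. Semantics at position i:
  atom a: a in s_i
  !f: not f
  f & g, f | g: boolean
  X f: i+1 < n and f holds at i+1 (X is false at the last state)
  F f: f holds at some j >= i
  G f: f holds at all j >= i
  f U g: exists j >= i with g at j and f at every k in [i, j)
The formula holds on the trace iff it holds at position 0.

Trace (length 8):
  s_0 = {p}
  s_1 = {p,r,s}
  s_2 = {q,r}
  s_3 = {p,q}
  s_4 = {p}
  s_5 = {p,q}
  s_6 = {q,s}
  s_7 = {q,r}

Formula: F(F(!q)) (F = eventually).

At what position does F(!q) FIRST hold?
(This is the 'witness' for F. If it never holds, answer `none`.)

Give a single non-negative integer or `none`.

Answer: 0

Derivation:
s_0={p}: F(!q)=True !q=True q=False
s_1={p,r,s}: F(!q)=True !q=True q=False
s_2={q,r}: F(!q)=True !q=False q=True
s_3={p,q}: F(!q)=True !q=False q=True
s_4={p}: F(!q)=True !q=True q=False
s_5={p,q}: F(!q)=False !q=False q=True
s_6={q,s}: F(!q)=False !q=False q=True
s_7={q,r}: F(!q)=False !q=False q=True
F(F(!q)) holds; first witness at position 0.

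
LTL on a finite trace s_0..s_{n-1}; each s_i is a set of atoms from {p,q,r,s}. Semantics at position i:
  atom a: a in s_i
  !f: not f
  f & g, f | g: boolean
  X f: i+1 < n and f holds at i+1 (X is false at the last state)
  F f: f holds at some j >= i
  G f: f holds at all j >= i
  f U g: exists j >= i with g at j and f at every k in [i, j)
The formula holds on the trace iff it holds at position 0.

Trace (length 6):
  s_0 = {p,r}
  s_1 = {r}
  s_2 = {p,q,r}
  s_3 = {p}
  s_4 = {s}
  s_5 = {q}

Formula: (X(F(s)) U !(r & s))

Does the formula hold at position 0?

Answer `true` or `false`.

Answer: true

Derivation:
s_0={p,r}: (X(F(s)) U !(r & s))=True X(F(s))=True F(s)=True s=False !(r & s)=True (r & s)=False r=True
s_1={r}: (X(F(s)) U !(r & s))=True X(F(s))=True F(s)=True s=False !(r & s)=True (r & s)=False r=True
s_2={p,q,r}: (X(F(s)) U !(r & s))=True X(F(s))=True F(s)=True s=False !(r & s)=True (r & s)=False r=True
s_3={p}: (X(F(s)) U !(r & s))=True X(F(s))=True F(s)=True s=False !(r & s)=True (r & s)=False r=False
s_4={s}: (X(F(s)) U !(r & s))=True X(F(s))=False F(s)=True s=True !(r & s)=True (r & s)=False r=False
s_5={q}: (X(F(s)) U !(r & s))=True X(F(s))=False F(s)=False s=False !(r & s)=True (r & s)=False r=False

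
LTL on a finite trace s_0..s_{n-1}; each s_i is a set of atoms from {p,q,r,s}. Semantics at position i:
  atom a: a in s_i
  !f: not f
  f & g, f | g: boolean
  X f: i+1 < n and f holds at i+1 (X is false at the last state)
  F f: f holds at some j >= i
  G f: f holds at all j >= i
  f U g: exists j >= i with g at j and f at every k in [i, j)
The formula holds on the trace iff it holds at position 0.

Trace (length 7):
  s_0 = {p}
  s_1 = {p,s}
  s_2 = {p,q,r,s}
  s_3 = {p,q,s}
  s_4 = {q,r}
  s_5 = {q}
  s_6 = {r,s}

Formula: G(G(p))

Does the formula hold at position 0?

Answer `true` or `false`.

s_0={p}: G(G(p))=False G(p)=False p=True
s_1={p,s}: G(G(p))=False G(p)=False p=True
s_2={p,q,r,s}: G(G(p))=False G(p)=False p=True
s_3={p,q,s}: G(G(p))=False G(p)=False p=True
s_4={q,r}: G(G(p))=False G(p)=False p=False
s_5={q}: G(G(p))=False G(p)=False p=False
s_6={r,s}: G(G(p))=False G(p)=False p=False

Answer: false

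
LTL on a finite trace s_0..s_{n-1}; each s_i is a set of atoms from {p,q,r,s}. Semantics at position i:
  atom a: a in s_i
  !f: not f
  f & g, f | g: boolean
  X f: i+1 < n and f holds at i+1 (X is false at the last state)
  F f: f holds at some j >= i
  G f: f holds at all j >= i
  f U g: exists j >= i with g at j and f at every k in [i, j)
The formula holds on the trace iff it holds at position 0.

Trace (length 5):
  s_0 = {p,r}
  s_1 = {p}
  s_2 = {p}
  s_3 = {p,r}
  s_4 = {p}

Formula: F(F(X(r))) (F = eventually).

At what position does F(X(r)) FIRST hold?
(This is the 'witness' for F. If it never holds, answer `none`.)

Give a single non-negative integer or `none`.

s_0={p,r}: F(X(r))=True X(r)=False r=True
s_1={p}: F(X(r))=True X(r)=False r=False
s_2={p}: F(X(r))=True X(r)=True r=False
s_3={p,r}: F(X(r))=False X(r)=False r=True
s_4={p}: F(X(r))=False X(r)=False r=False
F(F(X(r))) holds; first witness at position 0.

Answer: 0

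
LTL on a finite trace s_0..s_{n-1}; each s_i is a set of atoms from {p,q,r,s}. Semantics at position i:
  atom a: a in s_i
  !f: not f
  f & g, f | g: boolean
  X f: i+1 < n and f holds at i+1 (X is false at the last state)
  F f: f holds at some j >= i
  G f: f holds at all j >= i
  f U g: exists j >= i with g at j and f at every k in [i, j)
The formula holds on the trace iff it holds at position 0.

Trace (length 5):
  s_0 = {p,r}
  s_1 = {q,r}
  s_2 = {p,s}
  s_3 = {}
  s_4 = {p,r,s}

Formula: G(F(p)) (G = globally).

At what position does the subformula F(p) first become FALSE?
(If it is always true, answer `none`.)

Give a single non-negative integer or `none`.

s_0={p,r}: F(p)=True p=True
s_1={q,r}: F(p)=True p=False
s_2={p,s}: F(p)=True p=True
s_3={}: F(p)=True p=False
s_4={p,r,s}: F(p)=True p=True
G(F(p)) holds globally = True
No violation — formula holds at every position.

Answer: none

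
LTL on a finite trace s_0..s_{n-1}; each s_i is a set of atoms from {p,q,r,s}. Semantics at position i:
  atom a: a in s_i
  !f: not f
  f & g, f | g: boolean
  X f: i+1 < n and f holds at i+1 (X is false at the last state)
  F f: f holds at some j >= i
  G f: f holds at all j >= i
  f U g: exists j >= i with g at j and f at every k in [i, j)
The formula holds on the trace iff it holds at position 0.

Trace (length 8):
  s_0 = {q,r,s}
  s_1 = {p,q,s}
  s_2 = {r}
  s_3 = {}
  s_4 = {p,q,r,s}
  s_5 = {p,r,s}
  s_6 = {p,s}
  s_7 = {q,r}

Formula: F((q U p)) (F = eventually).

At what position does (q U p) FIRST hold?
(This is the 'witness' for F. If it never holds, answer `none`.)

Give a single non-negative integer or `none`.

s_0={q,r,s}: (q U p)=True q=True p=False
s_1={p,q,s}: (q U p)=True q=True p=True
s_2={r}: (q U p)=False q=False p=False
s_3={}: (q U p)=False q=False p=False
s_4={p,q,r,s}: (q U p)=True q=True p=True
s_5={p,r,s}: (q U p)=True q=False p=True
s_6={p,s}: (q U p)=True q=False p=True
s_7={q,r}: (q U p)=False q=True p=False
F((q U p)) holds; first witness at position 0.

Answer: 0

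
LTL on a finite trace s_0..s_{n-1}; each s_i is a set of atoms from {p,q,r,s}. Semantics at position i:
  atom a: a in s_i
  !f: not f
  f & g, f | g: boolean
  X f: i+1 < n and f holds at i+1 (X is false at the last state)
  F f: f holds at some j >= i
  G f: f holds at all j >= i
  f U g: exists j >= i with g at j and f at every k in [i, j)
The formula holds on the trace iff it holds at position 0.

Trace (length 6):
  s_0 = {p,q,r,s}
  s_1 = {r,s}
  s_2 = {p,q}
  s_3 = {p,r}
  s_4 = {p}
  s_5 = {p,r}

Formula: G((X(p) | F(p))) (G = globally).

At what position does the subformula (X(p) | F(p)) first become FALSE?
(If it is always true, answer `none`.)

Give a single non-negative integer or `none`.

Answer: none

Derivation:
s_0={p,q,r,s}: (X(p) | F(p))=True X(p)=False p=True F(p)=True
s_1={r,s}: (X(p) | F(p))=True X(p)=True p=False F(p)=True
s_2={p,q}: (X(p) | F(p))=True X(p)=True p=True F(p)=True
s_3={p,r}: (X(p) | F(p))=True X(p)=True p=True F(p)=True
s_4={p}: (X(p) | F(p))=True X(p)=True p=True F(p)=True
s_5={p,r}: (X(p) | F(p))=True X(p)=False p=True F(p)=True
G((X(p) | F(p))) holds globally = True
No violation — formula holds at every position.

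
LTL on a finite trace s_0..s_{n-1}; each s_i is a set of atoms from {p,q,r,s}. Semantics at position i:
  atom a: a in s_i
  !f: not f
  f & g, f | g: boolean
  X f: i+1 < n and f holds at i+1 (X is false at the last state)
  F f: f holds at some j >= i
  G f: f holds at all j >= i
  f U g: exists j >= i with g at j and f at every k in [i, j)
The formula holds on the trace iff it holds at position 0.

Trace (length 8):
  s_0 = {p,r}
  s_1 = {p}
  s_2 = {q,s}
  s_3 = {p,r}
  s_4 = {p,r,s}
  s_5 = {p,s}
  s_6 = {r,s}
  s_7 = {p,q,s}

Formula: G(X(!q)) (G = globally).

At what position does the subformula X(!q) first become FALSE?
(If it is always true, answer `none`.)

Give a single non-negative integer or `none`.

s_0={p,r}: X(!q)=True !q=True q=False
s_1={p}: X(!q)=False !q=True q=False
s_2={q,s}: X(!q)=True !q=False q=True
s_3={p,r}: X(!q)=True !q=True q=False
s_4={p,r,s}: X(!q)=True !q=True q=False
s_5={p,s}: X(!q)=True !q=True q=False
s_6={r,s}: X(!q)=False !q=True q=False
s_7={p,q,s}: X(!q)=False !q=False q=True
G(X(!q)) holds globally = False
First violation at position 1.

Answer: 1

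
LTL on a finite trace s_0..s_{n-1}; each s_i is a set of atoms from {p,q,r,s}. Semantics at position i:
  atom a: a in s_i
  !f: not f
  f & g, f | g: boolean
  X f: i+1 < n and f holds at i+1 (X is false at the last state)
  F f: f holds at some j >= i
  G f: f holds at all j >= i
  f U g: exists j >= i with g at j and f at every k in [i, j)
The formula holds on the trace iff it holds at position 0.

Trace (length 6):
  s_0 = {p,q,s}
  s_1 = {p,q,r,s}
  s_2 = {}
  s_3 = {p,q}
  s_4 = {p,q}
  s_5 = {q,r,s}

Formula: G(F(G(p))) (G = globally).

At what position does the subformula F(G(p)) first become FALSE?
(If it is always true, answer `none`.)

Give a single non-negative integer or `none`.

Answer: 0

Derivation:
s_0={p,q,s}: F(G(p))=False G(p)=False p=True
s_1={p,q,r,s}: F(G(p))=False G(p)=False p=True
s_2={}: F(G(p))=False G(p)=False p=False
s_3={p,q}: F(G(p))=False G(p)=False p=True
s_4={p,q}: F(G(p))=False G(p)=False p=True
s_5={q,r,s}: F(G(p))=False G(p)=False p=False
G(F(G(p))) holds globally = False
First violation at position 0.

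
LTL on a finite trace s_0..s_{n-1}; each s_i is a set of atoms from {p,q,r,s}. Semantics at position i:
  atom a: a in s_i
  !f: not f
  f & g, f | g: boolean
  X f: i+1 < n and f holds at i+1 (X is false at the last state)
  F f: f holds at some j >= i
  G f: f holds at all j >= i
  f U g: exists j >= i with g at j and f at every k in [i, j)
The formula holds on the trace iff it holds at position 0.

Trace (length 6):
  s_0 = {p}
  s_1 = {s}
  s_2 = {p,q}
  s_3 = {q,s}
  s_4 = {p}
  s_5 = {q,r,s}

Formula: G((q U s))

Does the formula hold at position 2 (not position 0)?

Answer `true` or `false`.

s_0={p}: G((q U s))=False (q U s)=False q=False s=False
s_1={s}: G((q U s))=False (q U s)=True q=False s=True
s_2={p,q}: G((q U s))=False (q U s)=True q=True s=False
s_3={q,s}: G((q U s))=False (q U s)=True q=True s=True
s_4={p}: G((q U s))=False (q U s)=False q=False s=False
s_5={q,r,s}: G((q U s))=True (q U s)=True q=True s=True
Evaluating at position 2: result = False

Answer: false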